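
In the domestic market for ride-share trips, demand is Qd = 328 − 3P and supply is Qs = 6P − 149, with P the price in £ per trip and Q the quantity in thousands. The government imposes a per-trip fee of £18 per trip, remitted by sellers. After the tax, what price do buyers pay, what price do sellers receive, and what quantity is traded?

Buyers pay £65; sellers receive £47; quantity = 133.

Without the tax, 328 − 3P = 6P − 149 gives 9P = 477, so P* = £53 and Q* = 169.
With the tax collected from sellers, supply shifts: Qs = 6(P − 18) − 149.
New equilibrium: buyers pay £65, sellers receive £47, Q = 133. (Wedge: Pb − Ps = 18.)
The less price-elastic side of the market bears the larger share of a per-unit tax.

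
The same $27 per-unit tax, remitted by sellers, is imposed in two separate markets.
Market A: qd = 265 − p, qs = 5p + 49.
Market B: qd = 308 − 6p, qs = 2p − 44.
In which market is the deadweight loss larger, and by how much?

Market B, by $243.

Market A: pre-tax p* = $36, q* = 229; post-tax q = 206.5; deadweight loss = $303.75.
Market B: pre-tax p* = $44, q* = 44; post-tax q = 3.5; deadweight loss = $546.75.
Difference: $303.75 vs $546.75 → market B is larger by $243.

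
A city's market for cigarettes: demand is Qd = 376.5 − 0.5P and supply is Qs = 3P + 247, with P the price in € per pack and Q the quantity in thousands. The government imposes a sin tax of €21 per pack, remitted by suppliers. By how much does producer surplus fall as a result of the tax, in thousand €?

Producer surplus falls by €1060.5 thousand.

Before the tax: set 376.5 − 0.5P = 3P + 247 → P* = €37, Q* = 358.
With the tax collected from suppliers, supply shifts: Qs = 3(P − 21) + 247.
Solving gives Q = 349 with consumers paying €55 and suppliers receiving €34 (the €21 wedge).
ΔPS is the trapezoid between Q = 349 and Q = 358 of height €3: ½ · (358 + 349) · 3 = €1060.5.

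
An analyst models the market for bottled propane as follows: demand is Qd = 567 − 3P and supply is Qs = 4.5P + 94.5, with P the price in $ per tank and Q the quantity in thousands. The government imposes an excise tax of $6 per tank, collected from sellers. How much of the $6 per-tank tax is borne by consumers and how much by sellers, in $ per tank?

Consumers bear $3.6 per tank; sellers bear $2.4 per tank.

Without the tax, 567 − 3P = 4.5P + 94.5 gives 7.5P = 472.5, so P* = $63 and Q* = 378.
With the tax collected from sellers, supply shifts: Qs = 4.5(P − 6) + 94.5.
Solving gives Q = 367.2 with consumers paying $66.6 and sellers receiving $60.6 (the $6 wedge).
Burden on consumers: $3.6; on sellers: $2.4. (They sum to $6.)
The less price-elastic side of the market bears the larger share of a per-unit tax.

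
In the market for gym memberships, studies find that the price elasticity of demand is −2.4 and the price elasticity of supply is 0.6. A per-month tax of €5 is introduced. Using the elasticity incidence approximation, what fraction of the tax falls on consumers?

Consumers' share ≈ 0.2.

Incidence ratio: consumers' share ≈ εs / (εs + |εd|) = 0.6 / (0.6 + 2.4) = 0.2.
Supply is the less elastic side, so consumers bear the smaller share.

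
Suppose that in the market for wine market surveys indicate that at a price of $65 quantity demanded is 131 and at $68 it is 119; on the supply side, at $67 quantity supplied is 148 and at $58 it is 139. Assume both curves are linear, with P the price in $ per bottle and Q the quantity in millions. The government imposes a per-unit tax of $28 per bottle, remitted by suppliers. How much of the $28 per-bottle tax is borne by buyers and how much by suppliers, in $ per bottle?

Demand slope: (119 − 131)/(68 − 65) = -4, so Qd = 391 − 4P.
Supply slope: (139 − 148)/(58 − 67) = 1, so Qs = P + 81.
Before the tax: set 391 − 4P = P + 81 → P* = $62, Q* = 143.
With the tax collected from suppliers, supply shifts: Qs = (P − 28) + 81.
Solving gives Q = 120.6 with buyers paying $67.6 and suppliers receiving $39.6 (the $28 wedge).
Burden on buyers: $5.6; on suppliers: $22.4. (They sum to $28.)
The less price-elastic side of the market bears the larger share of a per-unit tax.

Buyers bear $5.6 per bottle; suppliers bear $22.4 per bottle.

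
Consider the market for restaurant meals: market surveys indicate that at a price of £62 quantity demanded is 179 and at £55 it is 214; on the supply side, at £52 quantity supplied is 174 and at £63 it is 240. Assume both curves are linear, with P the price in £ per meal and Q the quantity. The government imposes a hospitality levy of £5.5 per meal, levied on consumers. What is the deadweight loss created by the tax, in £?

Deadweight loss = £41.25.

Demand slope: (214 − 179)/(55 − 62) = -5, so Qd = 489 − 5P.
Supply slope: (240 − 174)/(63 − 52) = 6, so Qs = 6P − 138.
Before the tax: set 489 − 5P = 6P − 138 → P* = £57, Q* = 204.
With the tax collected from consumers, demand (in seller-price terms) shifts: Qd = 489 − 5(P + 5.5).
Solving gives Q = 189 with consumers paying £60 and producers receiving £54.5 (the £5.5 wedge).
Quantity falls by |ΔQ| = |204 − 189| = 15.
DWL = ½ · t · |ΔQ| = ½ · 5.5 · 15 = £41.25.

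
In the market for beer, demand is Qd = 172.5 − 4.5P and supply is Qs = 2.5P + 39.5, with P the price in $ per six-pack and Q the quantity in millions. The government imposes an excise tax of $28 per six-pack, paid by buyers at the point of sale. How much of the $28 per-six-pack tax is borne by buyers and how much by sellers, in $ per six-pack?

Before the tax: set 172.5 − 4.5P = 2.5P + 39.5 → P* = $19, Q* = 87.
With the tax collected from buyers, demand (in seller-price terms) shifts: Qd = 172.5 − 4.5(P + 28).
Solving gives Q = 42 with buyers paying $29 and sellers receiving $1 (the $28 wedge).
Burden on buyers: $10; on sellers: $18. (They sum to $28.)
The less price-elastic side of the market bears the larger share of a per-unit tax.

Buyers bear $10 per six-pack; sellers bear $18 per six-pack.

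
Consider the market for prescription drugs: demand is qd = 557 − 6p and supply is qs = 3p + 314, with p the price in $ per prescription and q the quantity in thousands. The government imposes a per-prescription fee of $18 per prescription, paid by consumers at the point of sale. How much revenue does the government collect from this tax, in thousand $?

Before the tax: set 557 − 6p = 3p + 314 → p* = $27, q* = 395.
With the tax collected from consumers, demand (in seller-price terms) shifts: qd = 557 − 6(p + 18).
Solving gives q = 359 with consumers paying $33 and sellers receiving $15 (the $18 wedge).
Revenue = t · Q = 18 · 359 = $6462.

Tax revenue = $6462 thousand.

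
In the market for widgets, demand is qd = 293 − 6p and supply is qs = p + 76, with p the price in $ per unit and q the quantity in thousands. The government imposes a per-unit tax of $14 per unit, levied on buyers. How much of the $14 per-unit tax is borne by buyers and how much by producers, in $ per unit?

Before the tax: set 293 − 6p = p + 76 → p* = $31, q* = 107.
With the tax collected from buyers, demand (in seller-price terms) shifts: qd = 293 − 6(p + 14).
New equilibrium: buyers pay $33, producers receive $19, q = 95. (Wedge: pb − ps = 14.)
Burden on buyers: $2; on producers: $12. (They sum to $14.)

Buyers bear $2 per unit; producers bear $12 per unit.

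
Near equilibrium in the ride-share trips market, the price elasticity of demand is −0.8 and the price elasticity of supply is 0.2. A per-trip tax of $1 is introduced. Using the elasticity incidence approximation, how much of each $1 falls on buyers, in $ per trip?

Buyers bear ≈ $0.2 per trip.

Incidence ratio: buyers' share ≈ εs / (εs + |εd|) = 0.2 / (0.2 + 0.8) = 0.2.
So buyers bear ≈ 0.2 × $1 = $0.2; sellers bear $0.8.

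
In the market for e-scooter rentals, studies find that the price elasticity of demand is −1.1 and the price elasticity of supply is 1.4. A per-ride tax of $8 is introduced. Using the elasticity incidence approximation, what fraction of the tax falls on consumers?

Consumers' share ≈ 0.56.

Incidence ratio: consumers' share ≈ εs / (εs + |εd|) = 1.4 / (1.4 + 1.1) = 0.56.
Supply is the more elastic side, so consumers bear the larger share.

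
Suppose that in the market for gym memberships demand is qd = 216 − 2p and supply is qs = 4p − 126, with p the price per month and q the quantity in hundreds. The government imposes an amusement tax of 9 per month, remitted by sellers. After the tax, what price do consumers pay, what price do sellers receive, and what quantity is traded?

Consumers pay 63; sellers receive 54; quantity = 90.

Without the tax, 216 − 2p = 4p − 126 gives 6p = 342, so p* = 57 and q* = 102.
With the tax collected from sellers, supply shifts: qs = 4(p − 9) − 126.
Solving gives q = 90 with consumers paying 63 and sellers receiving 54 (the 9 wedge).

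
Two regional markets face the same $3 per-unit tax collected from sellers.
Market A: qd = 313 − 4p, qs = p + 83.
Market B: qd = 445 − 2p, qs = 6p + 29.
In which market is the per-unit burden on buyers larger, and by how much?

Market A: pre-tax p* = $46, q* = 129; post-tax q = 126.6; per-unit burden on buyers = $0.6.
Market B: pre-tax p* = $52, q* = 341; post-tax q = 336.5; per-unit burden on buyers = $2.25.
Difference: $0.6 vs $2.25 → market B is larger by $1.65.

Market B, by $1.65.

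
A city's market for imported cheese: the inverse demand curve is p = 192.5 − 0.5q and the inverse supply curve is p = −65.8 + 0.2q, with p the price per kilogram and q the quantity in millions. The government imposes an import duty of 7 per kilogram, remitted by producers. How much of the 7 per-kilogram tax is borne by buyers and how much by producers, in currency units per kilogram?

Buyers bear 5 per kilogram; producers bear 2 per kilogram.

Rewrite in direct form: qd = 385 − 2p and qs = 5p + 329.
Without the tax, 385 − 2p = 5p + 329 gives 7p = 56, so p* = 8 and q* = 369.
With the tax collected from producers, supply shifts: qs = 5(p − 7) + 329.
New equilibrium: buyers pay 13, producers receive 6, q = 359. (Wedge: pb − ps = 7.)
Burden on buyers: 5; on producers: 2. (They sum to 7.)
The less price-elastic side of the market bears the larger share of a per-unit tax.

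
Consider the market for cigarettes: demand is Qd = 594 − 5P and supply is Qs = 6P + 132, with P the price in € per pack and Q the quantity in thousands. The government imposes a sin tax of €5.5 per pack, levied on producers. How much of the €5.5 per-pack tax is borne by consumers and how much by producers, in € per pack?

Without the tax, 594 − 5P = 6P + 132 gives 11P = 462, so P* = €42 and Q* = 384.
With the tax collected from producers, supply shifts: Qs = 6(P − 5.5) + 132.
Solving gives Q = 369 with consumers paying €45 and producers receiving €39.5 (the €5.5 wedge).
Burden on consumers: €3; on producers: €2.5. (They sum to €5.5.)

Consumers bear €3 per pack; producers bear €2.5 per pack.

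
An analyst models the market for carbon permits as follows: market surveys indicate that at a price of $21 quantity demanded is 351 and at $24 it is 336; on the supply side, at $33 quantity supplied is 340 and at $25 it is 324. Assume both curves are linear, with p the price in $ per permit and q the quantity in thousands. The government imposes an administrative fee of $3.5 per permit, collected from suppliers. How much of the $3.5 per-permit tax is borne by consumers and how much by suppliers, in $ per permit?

Consumers bear $1 per permit; suppliers bear $2.5 per permit.

Demand slope: (336 − 351)/(24 − 21) = -5, so qd = 456 − 5p.
Supply slope: (324 − 340)/(25 − 33) = 2, so qs = 2p + 274.
Without the tax, 456 − 5p = 2p + 274 gives 7p = 182, so p* = $26 and q* = 326.
With the tax collected from suppliers, supply shifts: qs = 2(p − 3.5) + 274.
New equilibrium: consumers pay $27, suppliers receive $23.5, q = 321. (Wedge: pb − ps = 3.5.)
Burden on consumers: $1; on suppliers: $2.5. (They sum to $3.5.)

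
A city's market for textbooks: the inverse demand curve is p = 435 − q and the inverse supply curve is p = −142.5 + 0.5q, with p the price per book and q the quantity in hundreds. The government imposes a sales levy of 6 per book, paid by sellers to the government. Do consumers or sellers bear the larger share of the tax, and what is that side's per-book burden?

Consumers bear the larger share: 4 per book.

Rewrite in direct form: qd = 435 − p and qs = 2p + 285.
Without the tax, 435 − p = 2p + 285 gives 3p = 150, so p* = 50 and q* = 385.
With the tax collected from sellers, supply shifts: qs = 2(p − 6) + 285.
Solving gives q = 381 with consumers paying 54 and sellers receiving 48 (the 6 wedge).
Per-book burden: consumers 4, sellers 2.
Consumers take the larger share because demand is less price-elastic here (demand slope 1 vs supply slope 2).
The less price-elastic side of the market bears the larger share of a per-unit tax.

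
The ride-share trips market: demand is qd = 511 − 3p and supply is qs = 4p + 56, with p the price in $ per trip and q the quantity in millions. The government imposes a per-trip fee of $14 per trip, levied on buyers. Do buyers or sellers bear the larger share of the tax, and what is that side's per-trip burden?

Without the tax, 511 − 3p = 4p + 56 gives 7p = 455, so p* = $65 and q* = 316.
With the tax collected from buyers, demand (in seller-price terms) shifts: qd = 511 − 3(p + 14).
New equilibrium: buyers pay $73, sellers receive $59, q = 292. (Wedge: pb − ps = 14.)
Per-trip burden: buyers $8, sellers $6.
Buyers take the larger share because demand is less price-elastic here (demand slope 3 vs supply slope 4).
The less price-elastic side of the market bears the larger share of a per-unit tax.

Buyers bear the larger share: $8 per trip.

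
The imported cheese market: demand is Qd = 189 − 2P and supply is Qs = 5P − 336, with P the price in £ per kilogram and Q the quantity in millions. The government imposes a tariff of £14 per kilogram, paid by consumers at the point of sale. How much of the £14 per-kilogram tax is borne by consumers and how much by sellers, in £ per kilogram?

Consumers bear £10 per kilogram; sellers bear £4 per kilogram.

Without the tax, 189 − 2P = 5P − 336 gives 7P = 525, so P* = £75 and Q* = 39.
With the tax collected from consumers, demand (in seller-price terms) shifts: Qd = 189 − 2(P + 14).
New equilibrium: consumers pay £85, sellers receive £71, Q = 19. (Wedge: Pb − Ps = 14.)
Burden on consumers: £10; on sellers: £4. (They sum to £14.)
The less price-elastic side of the market bears the larger share of a per-unit tax.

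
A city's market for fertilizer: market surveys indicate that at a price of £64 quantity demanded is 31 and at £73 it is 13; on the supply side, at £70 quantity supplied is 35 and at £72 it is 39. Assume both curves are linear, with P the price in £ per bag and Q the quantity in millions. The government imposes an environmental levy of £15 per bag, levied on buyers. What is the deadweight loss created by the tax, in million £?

Deadweight loss = £112.5 million.

Demand slope: (13 − 31)/(73 − 64) = -2, so Qd = 159 − 2P.
Supply slope: (39 − 35)/(72 − 70) = 2, so Qs = 2P − 105.
Before the tax: set 159 − 2P = 2P − 105 → P* = £66, Q* = 27.
With the tax collected from buyers, demand (in seller-price terms) shifts: Qd = 159 − 2(P + 15).
Solving gives Q = 12 with buyers paying £73.5 and suppliers receiving £58.5 (the £15 wedge).
Quantity falls by |ΔQ| = |27 − 12| = 15.
DWL = ½ · t · |ΔQ| = ½ · 15 · 15 = £112.5.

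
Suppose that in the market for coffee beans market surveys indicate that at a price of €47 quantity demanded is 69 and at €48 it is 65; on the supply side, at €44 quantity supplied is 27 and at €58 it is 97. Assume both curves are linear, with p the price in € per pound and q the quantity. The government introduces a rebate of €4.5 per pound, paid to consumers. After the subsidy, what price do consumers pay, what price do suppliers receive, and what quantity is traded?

Demand slope: (65 − 69)/(48 − 47) = -4, so qd = 257 − 4p.
Supply slope: (97 − 27)/(58 − 44) = 5, so qs = 5p − 193.
Before the subsidy: set 257 − 4p = 5p − 193 → p* = €50, q* = 57.
With a per-unit subsidy paid to consumers, each effectively pays p − 4.5, so demand becomes qd = 257 − 4(p − 4.5).
New equilibrium: consumers pay €47.5, suppliers receive €52, q = 67. (Wedge: pb − ps = −4.5.)

Consumers pay €47.5; suppliers receive €52; quantity = 67.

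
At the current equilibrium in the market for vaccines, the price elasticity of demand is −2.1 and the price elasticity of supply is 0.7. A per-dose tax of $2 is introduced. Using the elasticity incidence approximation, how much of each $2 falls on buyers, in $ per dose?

Buyers bear ≈ $0.5 per dose.

Incidence ratio: buyers' share ≈ εs / (εs + |εd|) = 0.7 / (0.7 + 2.1) = 0.25.
So buyers bear ≈ 0.25 × $2 = $0.5; producers bear $1.5.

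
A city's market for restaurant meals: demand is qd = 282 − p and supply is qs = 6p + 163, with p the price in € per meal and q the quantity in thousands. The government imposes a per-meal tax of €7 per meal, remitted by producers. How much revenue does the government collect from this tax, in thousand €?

Before the tax: set 282 − p = 6p + 163 → p* = €17, q* = 265.
With the tax collected from producers, supply shifts: qs = 6(p − 7) + 163.
New equilibrium: buyers pay €23, producers receive €16, q = 259. (Wedge: pb − ps = 7.)
Revenue = t · Q = 7 · 259 = €1813.

Tax revenue = €1813 thousand.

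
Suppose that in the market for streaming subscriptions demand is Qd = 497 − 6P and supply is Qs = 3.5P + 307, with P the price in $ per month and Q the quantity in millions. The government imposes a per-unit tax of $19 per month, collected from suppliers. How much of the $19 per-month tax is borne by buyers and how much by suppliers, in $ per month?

Without the tax, 497 − 6P = 3.5P + 307 gives 9.5P = 190, so P* = $20 and Q* = 377.
With the tax collected from suppliers, supply shifts: Qs = 3.5(P − 19) + 307.
New equilibrium: buyers pay $27, suppliers receive $8, Q = 335. (Wedge: Pb − Ps = 19.)
Burden on buyers: $7; on suppliers: $12. (They sum to $19.)
The less price-elastic side of the market bears the larger share of a per-unit tax.

Buyers bear $7 per month; suppliers bear $12 per month.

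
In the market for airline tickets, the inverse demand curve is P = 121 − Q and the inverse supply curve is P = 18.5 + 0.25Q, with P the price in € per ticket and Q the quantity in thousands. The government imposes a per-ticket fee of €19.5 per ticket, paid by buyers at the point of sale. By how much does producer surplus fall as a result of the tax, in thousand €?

Producer surplus falls by €289.38 thousand.

Rewrite in direct form: Qd = 121 − P and Qs = 4P − 74.
Before the tax: set 121 − P = 4P − 74 → P* = €39, Q* = 82.
With the tax collected from buyers, demand (in seller-price terms) shifts: Qd = 121 − (P + 19.5).
New equilibrium: buyers pay €54.6, sellers receive €35.1, Q = 66.4. (Wedge: Pb − Ps = 19.5.)
ΔPS is the trapezoid between Q = 66.4 and Q = 82 of height €3.9: ½ · (82 + 66.4) · 3.9 = €289.38.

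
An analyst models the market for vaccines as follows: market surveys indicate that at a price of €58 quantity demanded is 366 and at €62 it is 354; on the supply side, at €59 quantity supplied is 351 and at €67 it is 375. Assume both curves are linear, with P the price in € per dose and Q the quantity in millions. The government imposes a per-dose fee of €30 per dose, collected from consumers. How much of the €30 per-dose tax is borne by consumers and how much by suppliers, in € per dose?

Demand slope: (354 − 366)/(62 − 58) = -3, so Qd = 540 − 3P.
Supply slope: (375 − 351)/(67 − 59) = 3, so Qs = 3P + 174.
Without the tax, 540 − 3P = 3P + 174 gives 6P = 366, so P* = €61 and Q* = 357.
With the tax collected from consumers, demand (in seller-price terms) shifts: Qd = 540 − 3(P + 30).
Solving gives Q = 312 with consumers paying €76 and suppliers receiving €46 (the €30 wedge).
Burden on consumers: €15; on suppliers: €15. (They sum to €30.)

Consumers bear €15 per dose; suppliers bear €15 per dose.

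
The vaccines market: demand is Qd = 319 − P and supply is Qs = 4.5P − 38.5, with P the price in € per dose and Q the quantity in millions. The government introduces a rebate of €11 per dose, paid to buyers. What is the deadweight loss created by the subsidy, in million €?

Without the subsidy, 319 − P = 4.5P − 38.5 gives 5.5P = 357.5, so P* = €65 and Q* = 254.
With a per-unit subsidy paid to buyers, each effectively pays P − 11, so demand becomes Qd = 319 − (P − 11).
New equilibrium: buyers pay €56, sellers receive €67, Q = 263. (Wedge: Pb − Ps = −11.)
Quantity rises by |ΔQ| = |254 − 263| = 9.
DWL = ½ · t · |ΔQ| = ½ · 11 · 9 = €49.5.

Deadweight loss = €49.5 million.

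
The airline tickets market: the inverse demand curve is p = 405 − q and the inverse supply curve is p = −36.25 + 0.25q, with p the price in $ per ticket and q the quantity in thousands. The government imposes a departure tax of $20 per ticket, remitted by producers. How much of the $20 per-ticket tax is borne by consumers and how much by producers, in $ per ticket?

Consumers bear $16 per ticket; producers bear $4 per ticket.

Inverting to q(p) form: qd = 405 − p; qs = 4p + 145.
Without the tax, 405 − p = 4p + 145 gives 5p = 260, so p* = $52 and q* = 353.
With the tax collected from producers, supply shifts: qs = 4(p − 20) + 145.
New equilibrium: consumers pay $68, producers receive $48, q = 337. (Wedge: pb − ps = 20.)
Burden on consumers: $16; on producers: $4. (They sum to $20.)
The less price-elastic side of the market bears the larger share of a per-unit tax.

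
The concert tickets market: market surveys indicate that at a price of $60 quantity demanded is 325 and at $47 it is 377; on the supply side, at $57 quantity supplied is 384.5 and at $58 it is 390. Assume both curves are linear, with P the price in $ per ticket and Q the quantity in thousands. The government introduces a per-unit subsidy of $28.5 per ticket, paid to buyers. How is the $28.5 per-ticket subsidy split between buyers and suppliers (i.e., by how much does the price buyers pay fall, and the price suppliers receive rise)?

Buyers gain $16.5 per ticket; suppliers gain $12 per ticket.

Demand slope: (377 − 325)/(47 − 60) = -4, so Qd = 565 − 4P.
Supply slope: (390 − 384.5)/(58 − 57) = 5.5, so Qs = 5.5P + 71.
Before the subsidy: set 565 − 4P = 5.5P + 71 → P* = $52, Q* = 357.
With a per-unit subsidy paid to buyers, each effectively pays P − 28.5, so demand becomes Qd = 565 − 4(P − 28.5).
Solving gives Q = 423 with buyers paying $35.5 and suppliers receiving $64 (the $28.5 wedge).
Gain to buyers: $16.5; to suppliers: $12. (They sum to $28.5.)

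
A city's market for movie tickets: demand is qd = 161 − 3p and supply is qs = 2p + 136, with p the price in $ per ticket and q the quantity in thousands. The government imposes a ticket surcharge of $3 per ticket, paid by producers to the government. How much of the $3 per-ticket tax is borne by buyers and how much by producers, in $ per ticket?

Buyers bear $1.2 per ticket; producers bear $1.8 per ticket.

Before the tax: set 161 − 3p = 2p + 136 → p* = $5, q* = 146.
With the tax collected from producers, supply shifts: qs = 2(p − 3) + 136.
Solving gives q = 142.4 with buyers paying $6.2 and producers receiving $3.2 (the $3 wedge).
Burden on buyers: $1.2; on producers: $1.8. (They sum to $3.)
The less price-elastic side of the market bears the larger share of a per-unit tax.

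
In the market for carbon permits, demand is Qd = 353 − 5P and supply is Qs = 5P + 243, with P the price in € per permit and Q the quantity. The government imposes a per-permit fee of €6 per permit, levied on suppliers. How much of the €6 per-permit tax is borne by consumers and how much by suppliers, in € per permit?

Before the tax: set 353 − 5P = 5P + 243 → P* = €11, Q* = 298.
With the tax collected from suppliers, supply shifts: Qs = 5(P − 6) + 243.
New equilibrium: consumers pay €14, suppliers receive €8, Q = 283. (Wedge: Pb − Ps = 6.)
Burden on consumers: €3; on suppliers: €3. (They sum to €6.)

Consumers bear €3 per permit; suppliers bear €3 per permit.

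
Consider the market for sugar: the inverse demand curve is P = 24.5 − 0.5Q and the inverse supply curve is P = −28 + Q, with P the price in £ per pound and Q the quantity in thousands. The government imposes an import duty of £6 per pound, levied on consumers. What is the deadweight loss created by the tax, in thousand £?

Deadweight loss = £12 thousand.

Rewrite in direct form: Qd = 49 − 2P and Qs = P + 28.
Before the tax: set 49 − 2P = P + 28 → P* = £7, Q* = 35.
With the tax collected from consumers, demand (in seller-price terms) shifts: Qd = 49 − 2(P + 6).
New equilibrium: consumers pay £9, producers receive £3, Q = 31. (Wedge: Pb − Ps = 6.)
Quantity falls by |ΔQ| = |35 − 31| = 4.
DWL = ½ · t · |ΔQ| = ½ · 6 · 4 = £12.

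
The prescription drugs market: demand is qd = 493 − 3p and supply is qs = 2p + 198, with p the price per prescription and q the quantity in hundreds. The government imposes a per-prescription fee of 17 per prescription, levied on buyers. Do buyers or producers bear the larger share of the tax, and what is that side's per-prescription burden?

Before the tax: set 493 − 3p = 2p + 198 → p* = 59, q* = 316.
With the tax collected from buyers, demand (in seller-price terms) shifts: qd = 493 − 3(p + 17).
Solving gives q = 295.6 with buyers paying 65.8 and producers receiving 48.8 (the 17 wedge).
Per-prescription burden: buyers 6.8, producers 10.2.
Producers take the larger share because supply is less price-elastic here (demand slope 3 vs supply slope 2).
The less price-elastic side of the market bears the larger share of a per-unit tax.

Producers bear the larger share: 10.2 per prescription.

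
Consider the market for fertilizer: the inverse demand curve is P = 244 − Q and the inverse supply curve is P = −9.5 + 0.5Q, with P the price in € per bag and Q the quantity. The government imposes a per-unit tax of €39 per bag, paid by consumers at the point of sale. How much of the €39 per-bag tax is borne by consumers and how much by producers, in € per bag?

Inverting to Q(P) form: Qd = 244 − P; Qs = 2P + 19.
Before the tax: set 244 − P = 2P + 19 → P* = €75, Q* = 169.
With the tax collected from consumers, demand (in seller-price terms) shifts: Qd = 244 − (P + 39).
Solving gives Q = 143 with consumers paying €101 and producers receiving €62 (the €39 wedge).
Burden on consumers: €26; on producers: €13. (They sum to €39.)

Consumers bear €26 per bag; producers bear €13 per bag.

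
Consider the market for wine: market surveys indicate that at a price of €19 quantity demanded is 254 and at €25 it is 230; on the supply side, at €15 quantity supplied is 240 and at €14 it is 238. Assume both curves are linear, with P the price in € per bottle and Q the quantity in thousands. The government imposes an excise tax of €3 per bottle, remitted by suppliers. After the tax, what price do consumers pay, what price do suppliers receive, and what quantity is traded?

Demand slope: (230 − 254)/(25 − 19) = -4, so Qd = 330 − 4P.
Supply slope: (238 − 240)/(14 − 15) = 2, so Qs = 2P + 210.
Without the tax, 330 − 4P = 2P + 210 gives 6P = 120, so P* = €20 and Q* = 250.
With the tax collected from suppliers, supply shifts: Qs = 2(P − 3) + 210.
New equilibrium: consumers pay €21, suppliers receive €18, Q = 246. (Wedge: Pb − Ps = 3.)

Consumers pay €21; suppliers receive €18; quantity = 246.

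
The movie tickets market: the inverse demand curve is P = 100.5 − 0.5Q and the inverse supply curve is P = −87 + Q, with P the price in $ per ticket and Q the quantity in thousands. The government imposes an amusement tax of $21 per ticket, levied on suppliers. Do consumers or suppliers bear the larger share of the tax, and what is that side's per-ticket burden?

Rewrite in direct form: Qd = 201 − 2P and Qs = P + 87.
Without the tax, 201 − 2P = P + 87 gives 3P = 114, so P* = $38 and Q* = 125.
With the tax collected from suppliers, supply shifts: Qs = (P − 21) + 87.
Solving gives Q = 111 with consumers paying $45 and suppliers receiving $24 (the $21 wedge).
Per-ticket burden: consumers $7, suppliers $14.
Suppliers take the larger share because supply is less price-elastic here (demand slope 2 vs supply slope 1).

Suppliers bear the larger share: $14 per ticket.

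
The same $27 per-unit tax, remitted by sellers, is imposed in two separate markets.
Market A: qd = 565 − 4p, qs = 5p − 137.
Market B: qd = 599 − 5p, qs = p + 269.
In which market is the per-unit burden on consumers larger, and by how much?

Market A, by $10.5.

Market A: pre-tax p* = $78, q* = 253; post-tax q = 193; per-unit burden on consumers = $15.
Market B: pre-tax p* = $55, q* = 324; post-tax q = 301.5; per-unit burden on consumers = $4.5.
Difference: $15 vs $4.5 → market A is larger by $10.5.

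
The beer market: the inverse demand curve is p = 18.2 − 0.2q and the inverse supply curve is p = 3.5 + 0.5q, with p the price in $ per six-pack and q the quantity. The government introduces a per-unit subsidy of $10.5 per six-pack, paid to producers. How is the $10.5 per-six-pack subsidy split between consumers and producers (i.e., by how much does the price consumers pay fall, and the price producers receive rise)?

Inverting to q(p) form: qd = 91 − 5p; qs = 2p − 7.
Before the subsidy: set 91 − 5p = 2p − 7 → p* = $14, q* = 21.
With a per-unit subsidy paid to producers, each receives p + 10.5 per unit sold, so supply becomes qs = 2(p + 10.5) − 7.
Solving gives q = 36 with consumers paying $11 and producers receiving $21.5 (the $10.5 wedge).
Gain to consumers: $3; to producers: $7.5. (They sum to $10.5.)

Consumers gain $3 per six-pack; producers gain $7.5 per six-pack.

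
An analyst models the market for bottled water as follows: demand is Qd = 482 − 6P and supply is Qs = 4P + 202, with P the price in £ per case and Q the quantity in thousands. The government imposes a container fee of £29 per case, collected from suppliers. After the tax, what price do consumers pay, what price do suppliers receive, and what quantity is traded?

Before the tax: set 482 − 6P = 4P + 202 → P* = £28, Q* = 314.
With the tax collected from suppliers, supply shifts: Qs = 4(P − 29) + 202.
Solving gives Q = 244.4 with consumers paying £39.6 and suppliers receiving £10.6 (the £29 wedge).
The less price-elastic side of the market bears the larger share of a per-unit tax.

Consumers pay £39.6; suppliers receive £10.6; quantity = 244.4.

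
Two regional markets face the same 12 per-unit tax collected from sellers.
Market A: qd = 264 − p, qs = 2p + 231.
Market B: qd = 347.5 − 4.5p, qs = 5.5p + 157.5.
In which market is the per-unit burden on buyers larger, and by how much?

Market A, by 1.4.

Market A: pre-tax p* = 11, q* = 253; post-tax q = 245; per-unit burden on buyers = 8.
Market B: pre-tax p* = 19, q* = 262; post-tax q = 232.3; per-unit burden on buyers = 6.6.
Difference: 8 vs 6.6 → market A is larger by 1.4.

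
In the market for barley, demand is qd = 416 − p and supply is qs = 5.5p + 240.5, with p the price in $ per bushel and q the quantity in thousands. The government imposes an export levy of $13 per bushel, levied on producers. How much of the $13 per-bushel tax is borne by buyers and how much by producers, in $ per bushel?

Buyers bear $11 per bushel; producers bear $2 per bushel.

Before the tax: set 416 − p = 5.5p + 240.5 → p* = $27, q* = 389.
With the tax collected from producers, supply shifts: qs = 5.5(p − 13) + 240.5.
New equilibrium: buyers pay $38, producers receive $25, q = 378. (Wedge: pb − ps = 13.)
Burden on buyers: $11; on producers: $2. (They sum to $13.)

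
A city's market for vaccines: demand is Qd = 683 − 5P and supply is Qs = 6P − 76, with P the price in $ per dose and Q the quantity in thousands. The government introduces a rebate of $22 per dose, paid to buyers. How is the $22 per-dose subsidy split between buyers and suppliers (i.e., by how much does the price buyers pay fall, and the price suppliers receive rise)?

Buyers gain $12 per dose; suppliers gain $10 per dose.

Without the subsidy, 683 − 5P = 6P − 76 gives 11P = 759, so P* = $69 and Q* = 338.
With a per-unit subsidy paid to buyers, each effectively pays P − 22, so demand becomes Qd = 683 − 5(P − 22).
Solving gives Q = 398 with buyers paying $57 and suppliers receiving $79 (the $22 wedge).
Gain to buyers: $12; to suppliers: $10. (They sum to $22.)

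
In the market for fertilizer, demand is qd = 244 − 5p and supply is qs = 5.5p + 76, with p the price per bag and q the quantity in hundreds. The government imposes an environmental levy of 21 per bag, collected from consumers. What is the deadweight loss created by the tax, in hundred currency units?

Before the tax: set 244 − 5p = 5.5p + 76 → p* = 16, q* = 164.
With the tax collected from consumers, demand (in seller-price terms) shifts: qd = 244 − 5(p + 21).
Solving gives q = 109 with consumers paying 27 and sellers receiving 6 (the 21 wedge).
Quantity falls by |ΔQ| = |164 − 109| = 55.
DWL = ½ · t · |ΔQ| = ½ · 21 · 55 = 577.5.

Deadweight loss = 577.5 hundred.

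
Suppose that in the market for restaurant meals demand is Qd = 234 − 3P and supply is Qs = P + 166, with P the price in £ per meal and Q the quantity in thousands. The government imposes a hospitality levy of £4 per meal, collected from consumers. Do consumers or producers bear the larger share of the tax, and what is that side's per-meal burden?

Before the tax: set 234 − 3P = P + 166 → P* = £17, Q* = 183.
With the tax collected from consumers, demand (in seller-price terms) shifts: Qd = 234 − 3(P + 4).
Solving gives Q = 180 with consumers paying £18 and producers receiving £14 (the £4 wedge).
Per-meal burden: consumers £1, producers £3.
Producers take the larger share because supply is less price-elastic here (demand slope 3 vs supply slope 1).
The less price-elastic side of the market bears the larger share of a per-unit tax.

Producers bear the larger share: £3 per meal.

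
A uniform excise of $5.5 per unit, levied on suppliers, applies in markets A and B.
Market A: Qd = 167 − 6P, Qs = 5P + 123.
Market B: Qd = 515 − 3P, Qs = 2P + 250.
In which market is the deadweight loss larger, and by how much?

Market A, by $23.1.

Market A: pre-tax P* = $4, Q* = 143; post-tax Q = 128; deadweight loss = $41.25.
Market B: pre-tax P* = $53, Q* = 356; post-tax Q = 349.4; deadweight loss = $18.15.
Difference: $41.25 vs $18.15 → market A is larger by $23.1.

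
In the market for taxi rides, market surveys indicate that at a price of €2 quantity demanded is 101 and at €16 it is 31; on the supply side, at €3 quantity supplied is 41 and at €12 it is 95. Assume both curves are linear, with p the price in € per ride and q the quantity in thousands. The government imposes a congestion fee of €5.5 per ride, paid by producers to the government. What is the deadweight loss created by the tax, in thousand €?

Deadweight loss = €41.25 thousand.

Demand slope: (31 − 101)/(16 − 2) = -5, so qd = 111 − 5p.
Supply slope: (95 − 41)/(12 − 3) = 6, so qs = 6p + 23.
Without the tax, 111 − 5p = 6p + 23 gives 11p = 88, so p* = €8 and q* = 71.
With the tax collected from producers, supply shifts: qs = 6(p − 5.5) + 23.
Solving gives q = 56 with consumers paying €11 and producers receiving €5.5 (the €5.5 wedge).
Quantity falls by |ΔQ| = |71 − 56| = 15.
DWL = ½ · t · |ΔQ| = ½ · 5.5 · 15 = €41.25.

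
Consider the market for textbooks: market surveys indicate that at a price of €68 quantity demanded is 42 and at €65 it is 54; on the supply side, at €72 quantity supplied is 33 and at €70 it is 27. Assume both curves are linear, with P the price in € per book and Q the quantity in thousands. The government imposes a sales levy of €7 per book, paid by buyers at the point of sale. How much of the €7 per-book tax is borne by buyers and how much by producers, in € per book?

Buyers bear €3 per book; producers bear €4 per book.

Demand slope: (54 − 42)/(65 − 68) = -4, so Qd = 314 − 4P.
Supply slope: (27 − 33)/(70 − 72) = 3, so Qs = 3P − 183.
Without the tax, 314 − 4P = 3P − 183 gives 7P = 497, so P* = €71 and Q* = 30.
With the tax collected from buyers, demand (in seller-price terms) shifts: Qd = 314 − 4(P + 7).
Solving gives Q = 18 with buyers paying €74 and producers receiving €67 (the €7 wedge).
Burden on buyers: €3; on producers: €4. (They sum to €7.)
The less price-elastic side of the market bears the larger share of a per-unit tax.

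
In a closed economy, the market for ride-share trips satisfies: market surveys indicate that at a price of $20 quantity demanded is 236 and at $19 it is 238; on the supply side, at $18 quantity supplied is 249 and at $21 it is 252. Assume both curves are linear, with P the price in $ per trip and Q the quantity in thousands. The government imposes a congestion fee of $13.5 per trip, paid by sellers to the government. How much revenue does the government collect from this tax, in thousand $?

Tax revenue = $3199.5 thousand.

Demand slope: (238 − 236)/(19 − 20) = -2, so Qd = 276 − 2P.
Supply slope: (252 − 249)/(21 − 18) = 1, so Qs = P + 231.
Without the tax, 276 − 2P = P + 231 gives 3P = 45, so P* = $15 and Q* = 246.
With the tax collected from sellers, supply shifts: Qs = (P − 13.5) + 231.
New equilibrium: buyers pay $19.5, sellers receive $6, Q = 237. (Wedge: Pb − Ps = 13.5.)
Revenue = t · Q = 13.5 · 237 = $3199.5.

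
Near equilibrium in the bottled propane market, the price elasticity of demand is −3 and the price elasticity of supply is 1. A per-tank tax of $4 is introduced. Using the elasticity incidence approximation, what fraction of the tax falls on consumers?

Incidence ratio: consumers' share ≈ εs / (εs + |εd|) = 1 / (1 + 3) = 0.25.
Supply is the less elastic side, so consumers bear the smaller share.

Consumers' share ≈ 0.25.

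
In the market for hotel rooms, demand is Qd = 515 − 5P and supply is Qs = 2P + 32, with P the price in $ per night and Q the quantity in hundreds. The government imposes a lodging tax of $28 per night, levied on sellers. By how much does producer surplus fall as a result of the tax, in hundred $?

Without the tax, 515 − 5P = 2P + 32 gives 7P = 483, so P* = $69 and Q* = 170.
With the tax collected from sellers, supply shifts: Qs = 2(P − 28) + 32.
New equilibrium: buyers pay $77, sellers receive $49, Q = 130. (Wedge: Pb − Ps = 28.)
ΔPS is the trapezoid between Q = 130 and Q = 170 of height $20: ½ · (170 + 130) · 20 = $3000.

Producer surplus falls by $3000 hundred.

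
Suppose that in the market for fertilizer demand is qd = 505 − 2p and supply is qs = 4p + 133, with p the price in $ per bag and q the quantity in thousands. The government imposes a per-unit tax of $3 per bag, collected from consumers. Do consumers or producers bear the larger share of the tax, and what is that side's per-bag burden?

Without the tax, 505 − 2p = 4p + 133 gives 6p = 372, so p* = $62 and q* = 381.
With the tax collected from consumers, demand (in seller-price terms) shifts: qd = 505 − 2(p + 3).
Solving gives q = 377 with consumers paying $64 and producers receiving $61 (the $3 wedge).
Per-bag burden: consumers $2, producers $1.
Consumers take the larger share because demand is less price-elastic here (demand slope 2 vs supply slope 4).

Consumers bear the larger share: $2 per bag.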